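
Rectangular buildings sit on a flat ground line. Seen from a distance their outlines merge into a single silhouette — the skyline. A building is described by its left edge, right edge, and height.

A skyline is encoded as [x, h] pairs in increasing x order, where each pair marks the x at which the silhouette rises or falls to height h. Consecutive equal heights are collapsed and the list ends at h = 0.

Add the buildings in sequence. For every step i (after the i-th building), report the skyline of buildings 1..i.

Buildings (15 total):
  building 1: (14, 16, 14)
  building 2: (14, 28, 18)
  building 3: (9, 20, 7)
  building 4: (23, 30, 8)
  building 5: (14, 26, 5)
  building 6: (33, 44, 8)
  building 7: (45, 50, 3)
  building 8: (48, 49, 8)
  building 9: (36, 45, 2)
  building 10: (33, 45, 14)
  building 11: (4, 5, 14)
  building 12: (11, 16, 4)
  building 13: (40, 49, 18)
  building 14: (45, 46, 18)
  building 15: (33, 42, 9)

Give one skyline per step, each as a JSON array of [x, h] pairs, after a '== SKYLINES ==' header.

== SKYLINES ==
[[14,14],[16,0]]
[[14,18],[28,0]]
[[9,7],[14,18],[28,0]]
[[9,7],[14,18],[28,8],[30,0]]
[[9,7],[14,18],[28,8],[30,0]]
[[9,7],[14,18],[28,8],[30,0],[33,8],[44,0]]
[[9,7],[14,18],[28,8],[30,0],[33,8],[44,0],[45,3],[50,0]]
[[9,7],[14,18],[28,8],[30,0],[33,8],[44,0],[45,3],[48,8],[49,3],[50,0]]
[[9,7],[14,18],[28,8],[30,0],[33,8],[44,2],[45,3],[48,8],[49,3],[50,0]]
[[9,7],[14,18],[28,8],[30,0],[33,14],[45,3],[48,8],[49,3],[50,0]]
[[4,14],[5,0],[9,7],[14,18],[28,8],[30,0],[33,14],[45,3],[48,8],[49,3],[50,0]]
[[4,14],[5,0],[9,7],[14,18],[28,8],[30,0],[33,14],[45,3],[48,8],[49,3],[50,0]]
[[4,14],[5,0],[9,7],[14,18],[28,8],[30,0],[33,14],[40,18],[49,3],[50,0]]
[[4,14],[5,0],[9,7],[14,18],[28,8],[30,0],[33,14],[40,18],[49,3],[50,0]]
[[4,14],[5,0],[9,7],[14,18],[28,8],[30,0],[33,14],[40,18],[49,3],[50,0]]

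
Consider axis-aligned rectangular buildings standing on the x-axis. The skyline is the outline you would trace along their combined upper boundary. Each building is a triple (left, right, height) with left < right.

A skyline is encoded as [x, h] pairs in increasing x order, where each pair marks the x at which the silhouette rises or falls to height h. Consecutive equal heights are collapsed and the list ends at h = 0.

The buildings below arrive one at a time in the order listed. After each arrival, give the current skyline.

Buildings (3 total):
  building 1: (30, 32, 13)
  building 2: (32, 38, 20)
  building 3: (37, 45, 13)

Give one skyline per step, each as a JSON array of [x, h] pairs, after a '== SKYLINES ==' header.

== SKYLINES ==
[[30,13],[32,0]]
[[30,13],[32,20],[38,0]]
[[30,13],[32,20],[38,13],[45,0]]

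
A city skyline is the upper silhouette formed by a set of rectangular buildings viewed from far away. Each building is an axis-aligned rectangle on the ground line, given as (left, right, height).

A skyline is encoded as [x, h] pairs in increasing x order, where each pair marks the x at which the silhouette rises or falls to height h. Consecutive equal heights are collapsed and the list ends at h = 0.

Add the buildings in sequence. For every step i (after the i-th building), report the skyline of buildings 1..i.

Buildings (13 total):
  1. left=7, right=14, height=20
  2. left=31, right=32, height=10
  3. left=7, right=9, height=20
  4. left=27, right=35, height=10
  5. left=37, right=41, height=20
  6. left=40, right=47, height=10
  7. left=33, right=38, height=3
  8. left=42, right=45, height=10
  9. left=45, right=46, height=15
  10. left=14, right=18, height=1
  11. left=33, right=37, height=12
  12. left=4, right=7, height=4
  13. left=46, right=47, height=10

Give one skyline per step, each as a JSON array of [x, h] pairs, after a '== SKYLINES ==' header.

== SKYLINES ==
[[7,20],[14,0]]
[[7,20],[14,0],[31,10],[32,0]]
[[7,20],[14,0],[31,10],[32,0]]
[[7,20],[14,0],[27,10],[35,0]]
[[7,20],[14,0],[27,10],[35,0],[37,20],[41,0]]
[[7,20],[14,0],[27,10],[35,0],[37,20],[41,10],[47,0]]
[[7,20],[14,0],[27,10],[35,3],[37,20],[41,10],[47,0]]
[[7,20],[14,0],[27,10],[35,3],[37,20],[41,10],[47,0]]
[[7,20],[14,0],[27,10],[35,3],[37,20],[41,10],[45,15],[46,10],[47,0]]
[[7,20],[14,1],[18,0],[27,10],[35,3],[37,20],[41,10],[45,15],[46,10],[47,0]]
[[7,20],[14,1],[18,0],[27,10],[33,12],[37,20],[41,10],[45,15],[46,10],[47,0]]
[[4,4],[7,20],[14,1],[18,0],[27,10],[33,12],[37,20],[41,10],[45,15],[46,10],[47,0]]
[[4,4],[7,20],[14,1],[18,0],[27,10],[33,12],[37,20],[41,10],[45,15],[46,10],[47,0]]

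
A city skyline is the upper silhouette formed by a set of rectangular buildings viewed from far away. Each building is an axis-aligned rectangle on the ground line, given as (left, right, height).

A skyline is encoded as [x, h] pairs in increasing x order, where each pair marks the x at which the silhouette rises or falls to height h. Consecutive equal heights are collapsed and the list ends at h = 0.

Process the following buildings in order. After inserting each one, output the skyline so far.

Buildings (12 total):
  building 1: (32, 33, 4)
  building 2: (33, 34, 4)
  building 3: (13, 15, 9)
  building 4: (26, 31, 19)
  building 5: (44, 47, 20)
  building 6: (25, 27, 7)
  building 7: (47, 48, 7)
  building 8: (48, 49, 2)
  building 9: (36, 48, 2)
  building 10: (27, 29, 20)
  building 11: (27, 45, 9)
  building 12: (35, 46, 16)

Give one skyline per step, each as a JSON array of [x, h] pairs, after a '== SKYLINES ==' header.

== SKYLINES ==
[[32,4],[33,0]]
[[32,4],[34,0]]
[[13,9],[15,0],[32,4],[34,0]]
[[13,9],[15,0],[26,19],[31,0],[32,4],[34,0]]
[[13,9],[15,0],[26,19],[31,0],[32,4],[34,0],[44,20],[47,0]]
[[13,9],[15,0],[25,7],[26,19],[31,0],[32,4],[34,0],[44,20],[47,0]]
[[13,9],[15,0],[25,7],[26,19],[31,0],[32,4],[34,0],[44,20],[47,7],[48,0]]
[[13,9],[15,0],[25,7],[26,19],[31,0],[32,4],[34,0],[44,20],[47,7],[48,2],[49,0]]
[[13,9],[15,0],[25,7],[26,19],[31,0],[32,4],[34,0],[36,2],[44,20],[47,7],[48,2],[49,0]]
[[13,9],[15,0],[25,7],[26,19],[27,20],[29,19],[31,0],[32,4],[34,0],[36,2],[44,20],[47,7],[48,2],[49,0]]
[[13,9],[15,0],[25,7],[26,19],[27,20],[29,19],[31,9],[44,20],[47,7],[48,2],[49,0]]
[[13,9],[15,0],[25,7],[26,19],[27,20],[29,19],[31,9],[35,16],[44,20],[47,7],[48,2],[49,0]]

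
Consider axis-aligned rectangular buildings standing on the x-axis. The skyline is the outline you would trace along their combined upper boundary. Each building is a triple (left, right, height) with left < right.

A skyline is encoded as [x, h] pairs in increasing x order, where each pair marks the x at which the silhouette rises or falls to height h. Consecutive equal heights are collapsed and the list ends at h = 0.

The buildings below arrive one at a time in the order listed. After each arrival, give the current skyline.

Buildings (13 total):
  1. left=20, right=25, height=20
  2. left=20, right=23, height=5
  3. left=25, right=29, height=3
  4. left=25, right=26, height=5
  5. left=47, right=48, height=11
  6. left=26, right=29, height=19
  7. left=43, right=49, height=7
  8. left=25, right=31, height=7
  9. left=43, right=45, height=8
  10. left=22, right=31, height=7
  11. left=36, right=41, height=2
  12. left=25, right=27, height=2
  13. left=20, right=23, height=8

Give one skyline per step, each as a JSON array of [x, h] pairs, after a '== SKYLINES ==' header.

== SKYLINES ==
[[20,20],[25,0]]
[[20,20],[25,0]]
[[20,20],[25,3],[29,0]]
[[20,20],[25,5],[26,3],[29,0]]
[[20,20],[25,5],[26,3],[29,0],[47,11],[48,0]]
[[20,20],[25,5],[26,19],[29,0],[47,11],[48,0]]
[[20,20],[25,5],[26,19],[29,0],[43,7],[47,11],[48,7],[49,0]]
[[20,20],[25,7],[26,19],[29,7],[31,0],[43,7],[47,11],[48,7],[49,0]]
[[20,20],[25,7],[26,19],[29,7],[31,0],[43,8],[45,7],[47,11],[48,7],[49,0]]
[[20,20],[25,7],[26,19],[29,7],[31,0],[43,8],[45,7],[47,11],[48,7],[49,0]]
[[20,20],[25,7],[26,19],[29,7],[31,0],[36,2],[41,0],[43,8],[45,7],[47,11],[48,7],[49,0]]
[[20,20],[25,7],[26,19],[29,7],[31,0],[36,2],[41,0],[43,8],[45,7],[47,11],[48,7],[49,0]]
[[20,20],[25,7],[26,19],[29,7],[31,0],[36,2],[41,0],[43,8],[45,7],[47,11],[48,7],[49,0]]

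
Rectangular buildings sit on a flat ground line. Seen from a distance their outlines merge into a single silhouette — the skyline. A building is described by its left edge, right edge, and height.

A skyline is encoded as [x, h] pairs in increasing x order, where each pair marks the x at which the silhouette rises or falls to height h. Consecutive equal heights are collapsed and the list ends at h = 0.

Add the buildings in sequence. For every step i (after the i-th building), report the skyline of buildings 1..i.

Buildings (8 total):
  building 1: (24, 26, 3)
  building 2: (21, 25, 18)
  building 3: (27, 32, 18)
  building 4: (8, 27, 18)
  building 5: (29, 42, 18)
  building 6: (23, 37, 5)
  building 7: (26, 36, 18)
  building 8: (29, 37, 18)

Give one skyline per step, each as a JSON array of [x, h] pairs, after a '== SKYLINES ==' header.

== SKYLINES ==
[[24,3],[26,0]]
[[21,18],[25,3],[26,0]]
[[21,18],[25,3],[26,0],[27,18],[32,0]]
[[8,18],[32,0]]
[[8,18],[42,0]]
[[8,18],[42,0]]
[[8,18],[42,0]]
[[8,18],[42,0]]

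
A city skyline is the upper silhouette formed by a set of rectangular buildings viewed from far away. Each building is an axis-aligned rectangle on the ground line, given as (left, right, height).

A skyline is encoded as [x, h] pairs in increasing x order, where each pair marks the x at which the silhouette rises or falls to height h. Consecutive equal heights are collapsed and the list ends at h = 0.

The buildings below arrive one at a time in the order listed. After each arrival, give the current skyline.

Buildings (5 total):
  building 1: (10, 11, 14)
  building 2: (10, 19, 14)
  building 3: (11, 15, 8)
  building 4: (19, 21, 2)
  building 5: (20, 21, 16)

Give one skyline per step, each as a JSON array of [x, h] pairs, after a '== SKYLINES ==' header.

== SKYLINES ==
[[10,14],[11,0]]
[[10,14],[19,0]]
[[10,14],[19,0]]
[[10,14],[19,2],[21,0]]
[[10,14],[19,2],[20,16],[21,0]]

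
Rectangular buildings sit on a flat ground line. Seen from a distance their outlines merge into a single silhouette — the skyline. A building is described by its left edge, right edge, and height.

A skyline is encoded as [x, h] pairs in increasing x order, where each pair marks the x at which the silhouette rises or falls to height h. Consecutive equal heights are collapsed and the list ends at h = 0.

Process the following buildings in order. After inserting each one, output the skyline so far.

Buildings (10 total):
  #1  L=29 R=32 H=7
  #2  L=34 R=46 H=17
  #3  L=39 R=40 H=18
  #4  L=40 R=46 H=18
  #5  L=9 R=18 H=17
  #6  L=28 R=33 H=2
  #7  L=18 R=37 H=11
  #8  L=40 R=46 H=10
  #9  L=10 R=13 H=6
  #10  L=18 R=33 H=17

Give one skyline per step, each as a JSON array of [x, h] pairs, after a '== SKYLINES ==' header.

== SKYLINES ==
[[29,7],[32,0]]
[[29,7],[32,0],[34,17],[46,0]]
[[29,7],[32,0],[34,17],[39,18],[40,17],[46,0]]
[[29,7],[32,0],[34,17],[39,18],[46,0]]
[[9,17],[18,0],[29,7],[32,0],[34,17],[39,18],[46,0]]
[[9,17],[18,0],[28,2],[29,7],[32,2],[33,0],[34,17],[39,18],[46,0]]
[[9,17],[18,11],[34,17],[39,18],[46,0]]
[[9,17],[18,11],[34,17],[39,18],[46,0]]
[[9,17],[18,11],[34,17],[39,18],[46,0]]
[[9,17],[33,11],[34,17],[39,18],[46,0]]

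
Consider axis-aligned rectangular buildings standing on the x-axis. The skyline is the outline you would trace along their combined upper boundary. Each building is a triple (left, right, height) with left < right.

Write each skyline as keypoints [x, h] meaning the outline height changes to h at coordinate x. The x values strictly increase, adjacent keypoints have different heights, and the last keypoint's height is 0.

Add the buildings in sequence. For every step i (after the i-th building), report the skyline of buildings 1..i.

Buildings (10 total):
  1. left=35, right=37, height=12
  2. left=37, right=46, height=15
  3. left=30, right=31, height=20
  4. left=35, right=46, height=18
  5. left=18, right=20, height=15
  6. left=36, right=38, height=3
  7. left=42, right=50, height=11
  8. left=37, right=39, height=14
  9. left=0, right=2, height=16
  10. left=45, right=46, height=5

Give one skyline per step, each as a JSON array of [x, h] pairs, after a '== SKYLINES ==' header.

== SKYLINES ==
[[35,12],[37,0]]
[[35,12],[37,15],[46,0]]
[[30,20],[31,0],[35,12],[37,15],[46,0]]
[[30,20],[31,0],[35,18],[46,0]]
[[18,15],[20,0],[30,20],[31,0],[35,18],[46,0]]
[[18,15],[20,0],[30,20],[31,0],[35,18],[46,0]]
[[18,15],[20,0],[30,20],[31,0],[35,18],[46,11],[50,0]]
[[18,15],[20,0],[30,20],[31,0],[35,18],[46,11],[50,0]]
[[0,16],[2,0],[18,15],[20,0],[30,20],[31,0],[35,18],[46,11],[50,0]]
[[0,16],[2,0],[18,15],[20,0],[30,20],[31,0],[35,18],[46,11],[50,0]]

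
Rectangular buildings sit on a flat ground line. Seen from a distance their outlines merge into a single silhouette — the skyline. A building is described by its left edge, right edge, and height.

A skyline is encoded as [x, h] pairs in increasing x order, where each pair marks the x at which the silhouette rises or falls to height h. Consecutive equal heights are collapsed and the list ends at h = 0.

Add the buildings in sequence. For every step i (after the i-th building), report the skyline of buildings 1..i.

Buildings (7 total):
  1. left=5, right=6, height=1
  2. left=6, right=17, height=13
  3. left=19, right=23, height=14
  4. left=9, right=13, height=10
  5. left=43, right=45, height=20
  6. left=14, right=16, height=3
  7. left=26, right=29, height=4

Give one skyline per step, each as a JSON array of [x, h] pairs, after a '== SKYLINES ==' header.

== SKYLINES ==
[[5,1],[6,0]]
[[5,1],[6,13],[17,0]]
[[5,1],[6,13],[17,0],[19,14],[23,0]]
[[5,1],[6,13],[17,0],[19,14],[23,0]]
[[5,1],[6,13],[17,0],[19,14],[23,0],[43,20],[45,0]]
[[5,1],[6,13],[17,0],[19,14],[23,0],[43,20],[45,0]]
[[5,1],[6,13],[17,0],[19,14],[23,0],[26,4],[29,0],[43,20],[45,0]]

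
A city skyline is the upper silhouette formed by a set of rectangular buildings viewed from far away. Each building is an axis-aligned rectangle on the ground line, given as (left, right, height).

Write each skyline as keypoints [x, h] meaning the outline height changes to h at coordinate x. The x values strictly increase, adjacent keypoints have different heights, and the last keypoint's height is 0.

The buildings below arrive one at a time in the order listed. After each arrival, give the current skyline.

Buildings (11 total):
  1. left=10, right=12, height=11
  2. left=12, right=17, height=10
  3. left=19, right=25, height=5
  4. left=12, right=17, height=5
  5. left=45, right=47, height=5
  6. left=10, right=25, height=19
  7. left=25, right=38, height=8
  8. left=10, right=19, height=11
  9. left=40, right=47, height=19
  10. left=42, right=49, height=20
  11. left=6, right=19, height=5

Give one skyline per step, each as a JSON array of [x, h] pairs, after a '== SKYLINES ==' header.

== SKYLINES ==
[[10,11],[12,0]]
[[10,11],[12,10],[17,0]]
[[10,11],[12,10],[17,0],[19,5],[25,0]]
[[10,11],[12,10],[17,0],[19,5],[25,0]]
[[10,11],[12,10],[17,0],[19,5],[25,0],[45,5],[47,0]]
[[10,19],[25,0],[45,5],[47,0]]
[[10,19],[25,8],[38,0],[45,5],[47,0]]
[[10,19],[25,8],[38,0],[45,5],[47,0]]
[[10,19],[25,8],[38,0],[40,19],[47,0]]
[[10,19],[25,8],[38,0],[40,19],[42,20],[49,0]]
[[6,5],[10,19],[25,8],[38,0],[40,19],[42,20],[49,0]]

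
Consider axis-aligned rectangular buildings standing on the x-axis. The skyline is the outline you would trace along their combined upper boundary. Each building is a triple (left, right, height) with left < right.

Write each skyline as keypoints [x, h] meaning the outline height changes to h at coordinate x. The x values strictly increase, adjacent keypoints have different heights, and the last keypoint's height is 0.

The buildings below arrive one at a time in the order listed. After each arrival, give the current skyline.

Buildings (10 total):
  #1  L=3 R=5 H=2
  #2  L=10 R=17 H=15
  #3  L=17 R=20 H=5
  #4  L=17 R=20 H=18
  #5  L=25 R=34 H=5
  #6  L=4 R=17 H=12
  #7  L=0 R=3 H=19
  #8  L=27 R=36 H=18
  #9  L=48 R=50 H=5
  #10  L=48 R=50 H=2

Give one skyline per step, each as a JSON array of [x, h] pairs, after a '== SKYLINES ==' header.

== SKYLINES ==
[[3,2],[5,0]]
[[3,2],[5,0],[10,15],[17,0]]
[[3,2],[5,0],[10,15],[17,5],[20,0]]
[[3,2],[5,0],[10,15],[17,18],[20,0]]
[[3,2],[5,0],[10,15],[17,18],[20,0],[25,5],[34,0]]
[[3,2],[4,12],[10,15],[17,18],[20,0],[25,5],[34,0]]
[[0,19],[3,2],[4,12],[10,15],[17,18],[20,0],[25,5],[34,0]]
[[0,19],[3,2],[4,12],[10,15],[17,18],[20,0],[25,5],[27,18],[36,0]]
[[0,19],[3,2],[4,12],[10,15],[17,18],[20,0],[25,5],[27,18],[36,0],[48,5],[50,0]]
[[0,19],[3,2],[4,12],[10,15],[17,18],[20,0],[25,5],[27,18],[36,0],[48,5],[50,0]]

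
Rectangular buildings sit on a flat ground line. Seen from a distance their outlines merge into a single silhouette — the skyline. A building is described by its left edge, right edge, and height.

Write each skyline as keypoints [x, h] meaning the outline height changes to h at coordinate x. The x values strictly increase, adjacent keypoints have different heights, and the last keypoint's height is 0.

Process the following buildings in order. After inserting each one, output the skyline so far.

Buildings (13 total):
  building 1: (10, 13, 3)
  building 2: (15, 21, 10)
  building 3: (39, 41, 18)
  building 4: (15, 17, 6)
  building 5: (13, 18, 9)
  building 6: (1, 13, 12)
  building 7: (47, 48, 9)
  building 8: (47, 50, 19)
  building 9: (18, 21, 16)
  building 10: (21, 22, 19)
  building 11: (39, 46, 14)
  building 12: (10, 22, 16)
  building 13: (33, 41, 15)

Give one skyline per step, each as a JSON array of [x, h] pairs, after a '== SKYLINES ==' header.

== SKYLINES ==
[[10,3],[13,0]]
[[10,3],[13,0],[15,10],[21,0]]
[[10,3],[13,0],[15,10],[21,0],[39,18],[41,0]]
[[10,3],[13,0],[15,10],[21,0],[39,18],[41,0]]
[[10,3],[13,9],[15,10],[21,0],[39,18],[41,0]]
[[1,12],[13,9],[15,10],[21,0],[39,18],[41,0]]
[[1,12],[13,9],[15,10],[21,0],[39,18],[41,0],[47,9],[48,0]]
[[1,12],[13,9],[15,10],[21,0],[39,18],[41,0],[47,19],[50,0]]
[[1,12],[13,9],[15,10],[18,16],[21,0],[39,18],[41,0],[47,19],[50,0]]
[[1,12],[13,9],[15,10],[18,16],[21,19],[22,0],[39,18],[41,0],[47,19],[50,0]]
[[1,12],[13,9],[15,10],[18,16],[21,19],[22,0],[39,18],[41,14],[46,0],[47,19],[50,0]]
[[1,12],[10,16],[21,19],[22,0],[39,18],[41,14],[46,0],[47,19],[50,0]]
[[1,12],[10,16],[21,19],[22,0],[33,15],[39,18],[41,14],[46,0],[47,19],[50,0]]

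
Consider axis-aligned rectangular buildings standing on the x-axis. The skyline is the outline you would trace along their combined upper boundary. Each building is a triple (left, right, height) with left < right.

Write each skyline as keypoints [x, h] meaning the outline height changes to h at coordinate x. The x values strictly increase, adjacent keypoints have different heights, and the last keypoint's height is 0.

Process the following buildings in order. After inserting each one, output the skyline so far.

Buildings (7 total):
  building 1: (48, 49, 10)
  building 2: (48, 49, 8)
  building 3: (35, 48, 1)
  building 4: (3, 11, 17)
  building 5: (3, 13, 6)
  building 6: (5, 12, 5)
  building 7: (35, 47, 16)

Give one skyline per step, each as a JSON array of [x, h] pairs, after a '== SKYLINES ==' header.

== SKYLINES ==
[[48,10],[49,0]]
[[48,10],[49,0]]
[[35,1],[48,10],[49,0]]
[[3,17],[11,0],[35,1],[48,10],[49,0]]
[[3,17],[11,6],[13,0],[35,1],[48,10],[49,0]]
[[3,17],[11,6],[13,0],[35,1],[48,10],[49,0]]
[[3,17],[11,6],[13,0],[35,16],[47,1],[48,10],[49,0]]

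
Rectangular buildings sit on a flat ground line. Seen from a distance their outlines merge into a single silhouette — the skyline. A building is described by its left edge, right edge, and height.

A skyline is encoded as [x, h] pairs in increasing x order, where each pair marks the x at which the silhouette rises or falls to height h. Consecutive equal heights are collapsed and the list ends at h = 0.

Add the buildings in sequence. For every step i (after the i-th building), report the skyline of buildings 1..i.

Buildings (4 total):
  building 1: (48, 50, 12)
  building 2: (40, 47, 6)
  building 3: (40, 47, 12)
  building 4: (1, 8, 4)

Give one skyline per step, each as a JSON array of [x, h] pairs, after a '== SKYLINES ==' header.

== SKYLINES ==
[[48,12],[50,0]]
[[40,6],[47,0],[48,12],[50,0]]
[[40,12],[47,0],[48,12],[50,0]]
[[1,4],[8,0],[40,12],[47,0],[48,12],[50,0]]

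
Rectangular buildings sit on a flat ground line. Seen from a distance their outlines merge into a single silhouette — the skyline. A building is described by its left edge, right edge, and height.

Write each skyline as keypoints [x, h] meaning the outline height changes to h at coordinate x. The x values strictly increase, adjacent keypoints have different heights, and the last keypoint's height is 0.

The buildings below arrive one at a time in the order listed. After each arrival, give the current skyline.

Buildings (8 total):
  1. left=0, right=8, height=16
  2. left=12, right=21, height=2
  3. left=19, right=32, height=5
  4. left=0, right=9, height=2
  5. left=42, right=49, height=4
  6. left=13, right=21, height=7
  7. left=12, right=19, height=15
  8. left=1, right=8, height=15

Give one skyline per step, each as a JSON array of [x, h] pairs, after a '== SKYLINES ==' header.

== SKYLINES ==
[[0,16],[8,0]]
[[0,16],[8,0],[12,2],[21,0]]
[[0,16],[8,0],[12,2],[19,5],[32,0]]
[[0,16],[8,2],[9,0],[12,2],[19,5],[32,0]]
[[0,16],[8,2],[9,0],[12,2],[19,5],[32,0],[42,4],[49,0]]
[[0,16],[8,2],[9,0],[12,2],[13,7],[21,5],[32,0],[42,4],[49,0]]
[[0,16],[8,2],[9,0],[12,15],[19,7],[21,5],[32,0],[42,4],[49,0]]
[[0,16],[8,2],[9,0],[12,15],[19,7],[21,5],[32,0],[42,4],[49,0]]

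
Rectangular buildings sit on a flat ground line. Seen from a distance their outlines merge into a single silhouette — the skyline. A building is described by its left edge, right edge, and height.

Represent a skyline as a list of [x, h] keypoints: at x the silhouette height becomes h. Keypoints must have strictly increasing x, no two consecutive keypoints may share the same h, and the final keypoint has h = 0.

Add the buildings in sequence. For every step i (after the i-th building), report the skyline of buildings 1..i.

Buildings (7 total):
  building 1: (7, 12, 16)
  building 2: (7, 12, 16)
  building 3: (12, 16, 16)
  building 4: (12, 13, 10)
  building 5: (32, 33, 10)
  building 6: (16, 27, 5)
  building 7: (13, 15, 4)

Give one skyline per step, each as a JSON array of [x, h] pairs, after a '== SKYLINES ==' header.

== SKYLINES ==
[[7,16],[12,0]]
[[7,16],[12,0]]
[[7,16],[16,0]]
[[7,16],[16,0]]
[[7,16],[16,0],[32,10],[33,0]]
[[7,16],[16,5],[27,0],[32,10],[33,0]]
[[7,16],[16,5],[27,0],[32,10],[33,0]]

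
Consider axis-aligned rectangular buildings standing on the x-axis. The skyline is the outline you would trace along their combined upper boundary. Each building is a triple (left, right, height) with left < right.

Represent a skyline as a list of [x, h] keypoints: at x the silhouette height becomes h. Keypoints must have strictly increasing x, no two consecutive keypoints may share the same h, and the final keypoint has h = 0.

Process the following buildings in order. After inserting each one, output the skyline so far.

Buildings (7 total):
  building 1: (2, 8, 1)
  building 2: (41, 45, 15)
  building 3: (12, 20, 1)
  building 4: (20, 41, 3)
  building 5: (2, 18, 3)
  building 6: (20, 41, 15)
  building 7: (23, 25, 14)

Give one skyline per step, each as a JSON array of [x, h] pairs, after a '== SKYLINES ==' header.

== SKYLINES ==
[[2,1],[8,0]]
[[2,1],[8,0],[41,15],[45,0]]
[[2,1],[8,0],[12,1],[20,0],[41,15],[45,0]]
[[2,1],[8,0],[12,1],[20,3],[41,15],[45,0]]
[[2,3],[18,1],[20,3],[41,15],[45,0]]
[[2,3],[18,1],[20,15],[45,0]]
[[2,3],[18,1],[20,15],[45,0]]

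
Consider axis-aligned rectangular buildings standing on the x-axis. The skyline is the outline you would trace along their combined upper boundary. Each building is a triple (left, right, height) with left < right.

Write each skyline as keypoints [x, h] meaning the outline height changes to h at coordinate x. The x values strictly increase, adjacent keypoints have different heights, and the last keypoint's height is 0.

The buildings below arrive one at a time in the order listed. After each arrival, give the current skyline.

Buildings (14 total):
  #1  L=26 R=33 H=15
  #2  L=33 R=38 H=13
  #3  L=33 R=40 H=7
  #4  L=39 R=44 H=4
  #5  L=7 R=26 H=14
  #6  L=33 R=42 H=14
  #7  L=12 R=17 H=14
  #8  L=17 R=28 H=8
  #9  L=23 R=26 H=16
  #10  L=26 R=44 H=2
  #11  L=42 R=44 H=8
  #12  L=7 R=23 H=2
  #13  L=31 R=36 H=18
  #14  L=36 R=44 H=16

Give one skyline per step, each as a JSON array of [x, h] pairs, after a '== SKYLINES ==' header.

== SKYLINES ==
[[26,15],[33,0]]
[[26,15],[33,13],[38,0]]
[[26,15],[33,13],[38,7],[40,0]]
[[26,15],[33,13],[38,7],[40,4],[44,0]]
[[7,14],[26,15],[33,13],[38,7],[40,4],[44,0]]
[[7,14],[26,15],[33,14],[42,4],[44,0]]
[[7,14],[26,15],[33,14],[42,4],[44,0]]
[[7,14],[26,15],[33,14],[42,4],[44,0]]
[[7,14],[23,16],[26,15],[33,14],[42,4],[44,0]]
[[7,14],[23,16],[26,15],[33,14],[42,4],[44,0]]
[[7,14],[23,16],[26,15],[33,14],[42,8],[44,0]]
[[7,14],[23,16],[26,15],[33,14],[42,8],[44,0]]
[[7,14],[23,16],[26,15],[31,18],[36,14],[42,8],[44,0]]
[[7,14],[23,16],[26,15],[31,18],[36,16],[44,0]]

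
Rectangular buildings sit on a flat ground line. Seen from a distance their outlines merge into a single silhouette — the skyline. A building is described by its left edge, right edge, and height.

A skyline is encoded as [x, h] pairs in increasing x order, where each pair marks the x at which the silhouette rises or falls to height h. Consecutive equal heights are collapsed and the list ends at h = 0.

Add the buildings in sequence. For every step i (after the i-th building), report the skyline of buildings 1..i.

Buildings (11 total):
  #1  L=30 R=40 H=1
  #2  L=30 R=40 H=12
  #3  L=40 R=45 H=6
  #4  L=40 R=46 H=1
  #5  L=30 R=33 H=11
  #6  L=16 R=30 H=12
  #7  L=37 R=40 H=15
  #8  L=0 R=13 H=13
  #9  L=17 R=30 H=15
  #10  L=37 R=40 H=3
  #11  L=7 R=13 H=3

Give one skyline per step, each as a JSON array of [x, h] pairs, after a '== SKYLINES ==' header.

== SKYLINES ==
[[30,1],[40,0]]
[[30,12],[40,0]]
[[30,12],[40,6],[45,0]]
[[30,12],[40,6],[45,1],[46,0]]
[[30,12],[40,6],[45,1],[46,0]]
[[16,12],[40,6],[45,1],[46,0]]
[[16,12],[37,15],[40,6],[45,1],[46,0]]
[[0,13],[13,0],[16,12],[37,15],[40,6],[45,1],[46,0]]
[[0,13],[13,0],[16,12],[17,15],[30,12],[37,15],[40,6],[45,1],[46,0]]
[[0,13],[13,0],[16,12],[17,15],[30,12],[37,15],[40,6],[45,1],[46,0]]
[[0,13],[13,0],[16,12],[17,15],[30,12],[37,15],[40,6],[45,1],[46,0]]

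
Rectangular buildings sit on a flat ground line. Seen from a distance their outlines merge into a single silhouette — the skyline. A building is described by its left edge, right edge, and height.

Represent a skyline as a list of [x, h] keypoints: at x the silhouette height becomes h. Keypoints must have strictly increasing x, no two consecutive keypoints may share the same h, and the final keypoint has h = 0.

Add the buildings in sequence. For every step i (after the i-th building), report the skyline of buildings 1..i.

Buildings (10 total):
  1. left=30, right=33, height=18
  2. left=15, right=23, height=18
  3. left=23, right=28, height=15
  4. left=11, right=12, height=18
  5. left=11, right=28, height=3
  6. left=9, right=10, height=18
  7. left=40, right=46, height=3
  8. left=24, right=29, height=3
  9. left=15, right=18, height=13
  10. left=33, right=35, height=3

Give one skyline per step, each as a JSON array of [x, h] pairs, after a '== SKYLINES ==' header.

== SKYLINES ==
[[30,18],[33,0]]
[[15,18],[23,0],[30,18],[33,0]]
[[15,18],[23,15],[28,0],[30,18],[33,0]]
[[11,18],[12,0],[15,18],[23,15],[28,0],[30,18],[33,0]]
[[11,18],[12,3],[15,18],[23,15],[28,0],[30,18],[33,0]]
[[9,18],[10,0],[11,18],[12,3],[15,18],[23,15],[28,0],[30,18],[33,0]]
[[9,18],[10,0],[11,18],[12,3],[15,18],[23,15],[28,0],[30,18],[33,0],[40,3],[46,0]]
[[9,18],[10,0],[11,18],[12,3],[15,18],[23,15],[28,3],[29,0],[30,18],[33,0],[40,3],[46,0]]
[[9,18],[10,0],[11,18],[12,3],[15,18],[23,15],[28,3],[29,0],[30,18],[33,0],[40,3],[46,0]]
[[9,18],[10,0],[11,18],[12,3],[15,18],[23,15],[28,3],[29,0],[30,18],[33,3],[35,0],[40,3],[46,0]]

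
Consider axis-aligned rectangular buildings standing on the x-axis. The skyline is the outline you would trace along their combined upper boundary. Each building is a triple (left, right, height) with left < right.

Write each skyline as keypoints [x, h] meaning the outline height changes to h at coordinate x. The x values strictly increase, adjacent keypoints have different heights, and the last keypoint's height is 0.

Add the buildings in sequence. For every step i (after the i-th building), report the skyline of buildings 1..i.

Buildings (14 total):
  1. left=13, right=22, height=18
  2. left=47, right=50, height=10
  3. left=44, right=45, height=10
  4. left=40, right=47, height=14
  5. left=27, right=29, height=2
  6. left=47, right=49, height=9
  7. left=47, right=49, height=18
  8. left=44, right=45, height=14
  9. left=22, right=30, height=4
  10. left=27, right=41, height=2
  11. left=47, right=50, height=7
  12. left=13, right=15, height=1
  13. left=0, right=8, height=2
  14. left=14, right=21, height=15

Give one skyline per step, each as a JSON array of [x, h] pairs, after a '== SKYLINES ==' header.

== SKYLINES ==
[[13,18],[22,0]]
[[13,18],[22,0],[47,10],[50,0]]
[[13,18],[22,0],[44,10],[45,0],[47,10],[50,0]]
[[13,18],[22,0],[40,14],[47,10],[50,0]]
[[13,18],[22,0],[27,2],[29,0],[40,14],[47,10],[50,0]]
[[13,18],[22,0],[27,2],[29,0],[40,14],[47,10],[50,0]]
[[13,18],[22,0],[27,2],[29,0],[40,14],[47,18],[49,10],[50,0]]
[[13,18],[22,0],[27,2],[29,0],[40,14],[47,18],[49,10],[50,0]]
[[13,18],[22,4],[30,0],[40,14],[47,18],[49,10],[50,0]]
[[13,18],[22,4],[30,2],[40,14],[47,18],[49,10],[50,0]]
[[13,18],[22,4],[30,2],[40,14],[47,18],[49,10],[50,0]]
[[13,18],[22,4],[30,2],[40,14],[47,18],[49,10],[50,0]]
[[0,2],[8,0],[13,18],[22,4],[30,2],[40,14],[47,18],[49,10],[50,0]]
[[0,2],[8,0],[13,18],[22,4],[30,2],[40,14],[47,18],[49,10],[50,0]]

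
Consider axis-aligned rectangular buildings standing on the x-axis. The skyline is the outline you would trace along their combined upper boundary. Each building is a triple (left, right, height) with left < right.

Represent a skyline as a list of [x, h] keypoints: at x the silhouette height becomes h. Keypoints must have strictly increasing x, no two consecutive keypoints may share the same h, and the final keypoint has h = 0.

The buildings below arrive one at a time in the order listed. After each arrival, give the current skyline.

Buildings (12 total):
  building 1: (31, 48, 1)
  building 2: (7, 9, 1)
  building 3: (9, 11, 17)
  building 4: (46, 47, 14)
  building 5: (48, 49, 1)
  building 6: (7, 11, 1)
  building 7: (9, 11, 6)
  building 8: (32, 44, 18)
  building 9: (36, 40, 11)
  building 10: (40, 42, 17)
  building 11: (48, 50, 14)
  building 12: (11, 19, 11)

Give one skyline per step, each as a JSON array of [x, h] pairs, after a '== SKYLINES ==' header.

== SKYLINES ==
[[31,1],[48,0]]
[[7,1],[9,0],[31,1],[48,0]]
[[7,1],[9,17],[11,0],[31,1],[48,0]]
[[7,1],[9,17],[11,0],[31,1],[46,14],[47,1],[48,0]]
[[7,1],[9,17],[11,0],[31,1],[46,14],[47,1],[49,0]]
[[7,1],[9,17],[11,0],[31,1],[46,14],[47,1],[49,0]]
[[7,1],[9,17],[11,0],[31,1],[46,14],[47,1],[49,0]]
[[7,1],[9,17],[11,0],[31,1],[32,18],[44,1],[46,14],[47,1],[49,0]]
[[7,1],[9,17],[11,0],[31,1],[32,18],[44,1],[46,14],[47,1],[49,0]]
[[7,1],[9,17],[11,0],[31,1],[32,18],[44,1],[46,14],[47,1],[49,0]]
[[7,1],[9,17],[11,0],[31,1],[32,18],[44,1],[46,14],[47,1],[48,14],[50,0]]
[[7,1],[9,17],[11,11],[19,0],[31,1],[32,18],[44,1],[46,14],[47,1],[48,14],[50,0]]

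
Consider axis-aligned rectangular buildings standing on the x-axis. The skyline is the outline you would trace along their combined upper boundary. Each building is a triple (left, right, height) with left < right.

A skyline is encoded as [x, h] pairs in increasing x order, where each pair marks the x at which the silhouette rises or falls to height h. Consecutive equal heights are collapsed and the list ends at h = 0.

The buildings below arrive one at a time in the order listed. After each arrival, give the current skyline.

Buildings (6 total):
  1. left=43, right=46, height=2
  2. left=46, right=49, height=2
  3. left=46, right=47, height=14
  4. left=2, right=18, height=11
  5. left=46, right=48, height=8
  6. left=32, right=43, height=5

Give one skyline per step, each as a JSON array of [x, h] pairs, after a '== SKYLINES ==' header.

== SKYLINES ==
[[43,2],[46,0]]
[[43,2],[49,0]]
[[43,2],[46,14],[47,2],[49,0]]
[[2,11],[18,0],[43,2],[46,14],[47,2],[49,0]]
[[2,11],[18,0],[43,2],[46,14],[47,8],[48,2],[49,0]]
[[2,11],[18,0],[32,5],[43,2],[46,14],[47,8],[48,2],[49,0]]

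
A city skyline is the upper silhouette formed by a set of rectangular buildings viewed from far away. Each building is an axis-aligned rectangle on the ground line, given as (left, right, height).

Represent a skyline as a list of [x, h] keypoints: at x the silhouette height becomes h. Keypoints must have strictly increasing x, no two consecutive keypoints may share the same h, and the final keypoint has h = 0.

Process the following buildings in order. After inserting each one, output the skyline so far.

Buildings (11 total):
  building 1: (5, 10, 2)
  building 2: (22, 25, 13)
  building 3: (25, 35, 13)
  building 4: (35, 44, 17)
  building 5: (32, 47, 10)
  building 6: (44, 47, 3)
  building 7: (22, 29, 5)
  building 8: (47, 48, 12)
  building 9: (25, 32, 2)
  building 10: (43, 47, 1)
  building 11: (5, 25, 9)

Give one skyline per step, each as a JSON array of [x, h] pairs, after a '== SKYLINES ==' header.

== SKYLINES ==
[[5,2],[10,0]]
[[5,2],[10,0],[22,13],[25,0]]
[[5,2],[10,0],[22,13],[35,0]]
[[5,2],[10,0],[22,13],[35,17],[44,0]]
[[5,2],[10,0],[22,13],[35,17],[44,10],[47,0]]
[[5,2],[10,0],[22,13],[35,17],[44,10],[47,0]]
[[5,2],[10,0],[22,13],[35,17],[44,10],[47,0]]
[[5,2],[10,0],[22,13],[35,17],[44,10],[47,12],[48,0]]
[[5,2],[10,0],[22,13],[35,17],[44,10],[47,12],[48,0]]
[[5,2],[10,0],[22,13],[35,17],[44,10],[47,12],[48,0]]
[[5,9],[22,13],[35,17],[44,10],[47,12],[48,0]]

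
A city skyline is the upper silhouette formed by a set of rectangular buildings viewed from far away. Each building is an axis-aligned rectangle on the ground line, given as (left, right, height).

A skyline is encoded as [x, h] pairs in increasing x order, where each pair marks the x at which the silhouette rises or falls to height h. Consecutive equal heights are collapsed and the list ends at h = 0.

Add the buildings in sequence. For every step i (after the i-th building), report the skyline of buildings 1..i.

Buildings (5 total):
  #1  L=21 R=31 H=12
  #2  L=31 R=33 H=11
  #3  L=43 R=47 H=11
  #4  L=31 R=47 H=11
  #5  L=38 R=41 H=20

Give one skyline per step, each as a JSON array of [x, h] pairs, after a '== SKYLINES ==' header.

== SKYLINES ==
[[21,12],[31,0]]
[[21,12],[31,11],[33,0]]
[[21,12],[31,11],[33,0],[43,11],[47,0]]
[[21,12],[31,11],[47,0]]
[[21,12],[31,11],[38,20],[41,11],[47,0]]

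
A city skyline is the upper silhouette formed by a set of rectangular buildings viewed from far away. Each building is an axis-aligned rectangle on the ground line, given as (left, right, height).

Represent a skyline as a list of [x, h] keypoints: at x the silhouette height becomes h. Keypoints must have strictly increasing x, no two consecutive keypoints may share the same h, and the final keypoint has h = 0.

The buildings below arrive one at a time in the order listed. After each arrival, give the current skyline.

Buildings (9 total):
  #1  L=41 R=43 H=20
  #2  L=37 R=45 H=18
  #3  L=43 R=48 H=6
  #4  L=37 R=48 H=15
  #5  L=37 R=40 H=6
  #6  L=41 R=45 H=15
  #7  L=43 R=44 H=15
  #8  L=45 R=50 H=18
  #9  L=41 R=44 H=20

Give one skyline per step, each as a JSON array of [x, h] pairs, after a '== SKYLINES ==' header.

== SKYLINES ==
[[41,20],[43,0]]
[[37,18],[41,20],[43,18],[45,0]]
[[37,18],[41,20],[43,18],[45,6],[48,0]]
[[37,18],[41,20],[43,18],[45,15],[48,0]]
[[37,18],[41,20],[43,18],[45,15],[48,0]]
[[37,18],[41,20],[43,18],[45,15],[48,0]]
[[37,18],[41,20],[43,18],[45,15],[48,0]]
[[37,18],[41,20],[43,18],[50,0]]
[[37,18],[41,20],[44,18],[50,0]]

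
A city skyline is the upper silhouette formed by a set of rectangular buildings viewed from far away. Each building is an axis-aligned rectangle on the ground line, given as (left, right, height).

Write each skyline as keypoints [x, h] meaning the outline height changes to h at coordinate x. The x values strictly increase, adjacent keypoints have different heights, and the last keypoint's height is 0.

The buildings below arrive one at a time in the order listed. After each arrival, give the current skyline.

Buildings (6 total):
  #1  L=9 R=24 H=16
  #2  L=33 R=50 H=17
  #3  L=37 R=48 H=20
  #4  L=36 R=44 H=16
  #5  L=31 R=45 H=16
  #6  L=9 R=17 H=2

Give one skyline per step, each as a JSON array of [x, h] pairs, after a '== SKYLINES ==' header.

== SKYLINES ==
[[9,16],[24,0]]
[[9,16],[24,0],[33,17],[50,0]]
[[9,16],[24,0],[33,17],[37,20],[48,17],[50,0]]
[[9,16],[24,0],[33,17],[37,20],[48,17],[50,0]]
[[9,16],[24,0],[31,16],[33,17],[37,20],[48,17],[50,0]]
[[9,16],[24,0],[31,16],[33,17],[37,20],[48,17],[50,0]]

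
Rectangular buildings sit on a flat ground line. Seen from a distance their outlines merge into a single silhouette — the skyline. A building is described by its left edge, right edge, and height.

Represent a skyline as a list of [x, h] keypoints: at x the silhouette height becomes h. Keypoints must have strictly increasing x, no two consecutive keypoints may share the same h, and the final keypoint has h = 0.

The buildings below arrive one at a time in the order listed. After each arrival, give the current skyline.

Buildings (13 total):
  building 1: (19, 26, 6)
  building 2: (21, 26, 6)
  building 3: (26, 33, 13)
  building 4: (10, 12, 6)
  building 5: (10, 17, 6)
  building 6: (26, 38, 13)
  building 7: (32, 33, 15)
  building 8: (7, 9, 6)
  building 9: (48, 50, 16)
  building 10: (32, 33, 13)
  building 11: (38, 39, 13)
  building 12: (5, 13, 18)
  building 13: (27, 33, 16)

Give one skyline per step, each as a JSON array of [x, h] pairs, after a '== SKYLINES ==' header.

== SKYLINES ==
[[19,6],[26,0]]
[[19,6],[26,0]]
[[19,6],[26,13],[33,0]]
[[10,6],[12,0],[19,6],[26,13],[33,0]]
[[10,6],[17,0],[19,6],[26,13],[33,0]]
[[10,6],[17,0],[19,6],[26,13],[38,0]]
[[10,6],[17,0],[19,6],[26,13],[32,15],[33,13],[38,0]]
[[7,6],[9,0],[10,6],[17,0],[19,6],[26,13],[32,15],[33,13],[38,0]]
[[7,6],[9,0],[10,6],[17,0],[19,6],[26,13],[32,15],[33,13],[38,0],[48,16],[50,0]]
[[7,6],[9,0],[10,6],[17,0],[19,6],[26,13],[32,15],[33,13],[38,0],[48,16],[50,0]]
[[7,6],[9,0],[10,6],[17,0],[19,6],[26,13],[32,15],[33,13],[39,0],[48,16],[50,0]]
[[5,18],[13,6],[17,0],[19,6],[26,13],[32,15],[33,13],[39,0],[48,16],[50,0]]
[[5,18],[13,6],[17,0],[19,6],[26,13],[27,16],[33,13],[39,0],[48,16],[50,0]]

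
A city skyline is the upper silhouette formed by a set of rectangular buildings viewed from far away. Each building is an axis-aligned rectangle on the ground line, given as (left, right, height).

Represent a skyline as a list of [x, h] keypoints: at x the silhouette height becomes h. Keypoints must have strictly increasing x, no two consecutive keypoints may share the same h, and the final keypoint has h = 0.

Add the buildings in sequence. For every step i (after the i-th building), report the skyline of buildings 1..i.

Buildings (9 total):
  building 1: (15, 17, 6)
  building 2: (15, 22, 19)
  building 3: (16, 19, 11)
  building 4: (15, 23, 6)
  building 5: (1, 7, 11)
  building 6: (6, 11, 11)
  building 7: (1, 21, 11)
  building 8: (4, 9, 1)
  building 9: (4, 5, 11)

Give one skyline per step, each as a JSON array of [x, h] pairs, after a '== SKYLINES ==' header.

== SKYLINES ==
[[15,6],[17,0]]
[[15,19],[22,0]]
[[15,19],[22,0]]
[[15,19],[22,6],[23,0]]
[[1,11],[7,0],[15,19],[22,6],[23,0]]
[[1,11],[11,0],[15,19],[22,6],[23,0]]
[[1,11],[15,19],[22,6],[23,0]]
[[1,11],[15,19],[22,6],[23,0]]
[[1,11],[15,19],[22,6],[23,0]]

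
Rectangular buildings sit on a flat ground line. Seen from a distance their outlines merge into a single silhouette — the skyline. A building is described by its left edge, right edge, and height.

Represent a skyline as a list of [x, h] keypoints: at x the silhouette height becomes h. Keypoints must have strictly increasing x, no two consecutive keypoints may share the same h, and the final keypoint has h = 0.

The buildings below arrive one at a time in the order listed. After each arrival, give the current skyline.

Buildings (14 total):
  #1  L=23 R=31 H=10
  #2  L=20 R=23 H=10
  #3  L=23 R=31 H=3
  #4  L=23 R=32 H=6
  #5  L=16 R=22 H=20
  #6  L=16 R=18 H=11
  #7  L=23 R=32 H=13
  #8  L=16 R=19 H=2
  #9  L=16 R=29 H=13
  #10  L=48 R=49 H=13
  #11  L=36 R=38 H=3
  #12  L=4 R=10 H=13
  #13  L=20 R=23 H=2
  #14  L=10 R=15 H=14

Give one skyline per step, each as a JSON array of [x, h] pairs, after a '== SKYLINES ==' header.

== SKYLINES ==
[[23,10],[31,0]]
[[20,10],[31,0]]
[[20,10],[31,0]]
[[20,10],[31,6],[32,0]]
[[16,20],[22,10],[31,6],[32,0]]
[[16,20],[22,10],[31,6],[32,0]]
[[16,20],[22,10],[23,13],[32,0]]
[[16,20],[22,10],[23,13],[32,0]]
[[16,20],[22,13],[32,0]]
[[16,20],[22,13],[32,0],[48,13],[49,0]]
[[16,20],[22,13],[32,0],[36,3],[38,0],[48,13],[49,0]]
[[4,13],[10,0],[16,20],[22,13],[32,0],[36,3],[38,0],[48,13],[49,0]]
[[4,13],[10,0],[16,20],[22,13],[32,0],[36,3],[38,0],[48,13],[49,0]]
[[4,13],[10,14],[15,0],[16,20],[22,13],[32,0],[36,3],[38,0],[48,13],[49,0]]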